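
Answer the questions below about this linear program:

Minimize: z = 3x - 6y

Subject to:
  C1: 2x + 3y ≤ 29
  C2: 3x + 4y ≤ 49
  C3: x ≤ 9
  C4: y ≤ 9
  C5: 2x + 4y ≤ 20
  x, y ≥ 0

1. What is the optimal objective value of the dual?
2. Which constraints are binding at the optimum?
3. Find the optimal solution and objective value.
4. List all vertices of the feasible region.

1. -30 (by strong duality, equal to the primal optimum)
2. C5, x ≥ 0
3. x = 0, y = 5, z = -30
4. (0, 0), (9, 0), (9, 0.5), (0, 5)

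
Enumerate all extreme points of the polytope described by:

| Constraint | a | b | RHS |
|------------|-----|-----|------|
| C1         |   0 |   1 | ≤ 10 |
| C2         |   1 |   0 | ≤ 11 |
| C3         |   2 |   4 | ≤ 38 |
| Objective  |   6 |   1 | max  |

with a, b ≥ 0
Each vertex is the intersection of two constraint boundaries that also satisfies all remaining constraints:
  a = 0 and b = 0 → (0, 0)
  a = 11 and b = 0 → (11, 0)
  a = 11 and 2a + 4b = 38 → (11, 4)
  2a + 4b = 38 and a = 0 → (0, 9.5)

Vertices: (0, 0), (11, 0), (11, 4), (0, 9.5)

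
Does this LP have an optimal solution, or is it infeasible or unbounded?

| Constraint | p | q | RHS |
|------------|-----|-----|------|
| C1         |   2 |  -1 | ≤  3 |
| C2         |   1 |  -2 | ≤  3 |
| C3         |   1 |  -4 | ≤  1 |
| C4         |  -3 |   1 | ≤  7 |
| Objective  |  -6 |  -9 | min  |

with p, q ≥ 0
Feasible point: (0, 0) satisfies every constraint, so the LP is feasible.
Direction d = (1, 2): for each constraint row a, a·d ≤ 0 —
  (2)(1) + (-1)(2) = 0 ≤ 0
  (1)(1) + (-2)(2) = -3 ≤ 0
  (1)(1) + (-4)(2) = -7 ≤ 0
  (-3)(1) + (1)(2) = -1 ≤ 0
and d ≥ 0, so (0, 0) + t·d stays feasible for every t ≥ 0. Along this ray z = -6p - 9q changes by -24 per unit t, so z → −∞.

Unbounded: there is a feasible ray along which z → −∞.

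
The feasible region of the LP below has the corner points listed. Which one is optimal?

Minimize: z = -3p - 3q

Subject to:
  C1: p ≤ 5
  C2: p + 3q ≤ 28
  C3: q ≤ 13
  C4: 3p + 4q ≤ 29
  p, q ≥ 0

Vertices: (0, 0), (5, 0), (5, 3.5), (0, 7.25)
Evaluating z = -3p - 3q at each vertex:
  (0, 0): z = 0
  (5, 0): z = -15
  (5, 3.5): z = -25.5
  (0, 7.25): z = -21.75

The smallest value is z = -25.5, attained at (5, 3.5).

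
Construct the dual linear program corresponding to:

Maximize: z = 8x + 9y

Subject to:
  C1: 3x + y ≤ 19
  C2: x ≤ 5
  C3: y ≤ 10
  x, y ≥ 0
Minimize: z = 19y1 + 5y2 + 10y3

Subject to:
  C1: -3y1 - y2 ≤ -8
  C2: -y1 - y3 ≤ -9
  y1, y2, y3 ≥ 0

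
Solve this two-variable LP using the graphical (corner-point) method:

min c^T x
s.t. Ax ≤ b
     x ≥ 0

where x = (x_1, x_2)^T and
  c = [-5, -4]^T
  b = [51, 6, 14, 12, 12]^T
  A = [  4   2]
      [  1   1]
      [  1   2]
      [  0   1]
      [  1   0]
Each vertex is the intersection of two constraint boundaries that also satisfies all remaining constraints:
  x_1 = 0 and x_2 = 0 → (0, 0)
  x_1 + x_2 = 6 and x_2 = 0 → (6, 0)
  x_1 + x_2 = 6 and x_1 = 0 → (0, 6)

Evaluating z = -5x_1 - 4x_2 at each vertex:
  (0, 0): z = 0
  (6, 0): z = -30
  (0, 6): z = -24

The minimum is at (6, 0) with z = -30.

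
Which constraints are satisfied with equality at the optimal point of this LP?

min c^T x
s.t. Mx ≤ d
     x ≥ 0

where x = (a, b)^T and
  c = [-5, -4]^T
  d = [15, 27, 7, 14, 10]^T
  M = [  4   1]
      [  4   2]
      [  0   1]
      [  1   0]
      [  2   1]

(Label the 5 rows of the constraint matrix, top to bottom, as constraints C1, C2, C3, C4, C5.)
Optimal: a = 1.5, b = 7
Binding: C3, C5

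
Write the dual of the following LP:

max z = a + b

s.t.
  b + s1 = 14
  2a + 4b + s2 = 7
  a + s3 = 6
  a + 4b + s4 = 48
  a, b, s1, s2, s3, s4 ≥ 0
Minimize: z = 14y1 + 7y2 + 6y3 + 48y4

Subject to:
  C1: -2y2 - y3 - y4 ≤ -1
  C2: -y1 - 4y2 - 4y4 ≤ -1
  y1, y2, y3, y4 ≥ 0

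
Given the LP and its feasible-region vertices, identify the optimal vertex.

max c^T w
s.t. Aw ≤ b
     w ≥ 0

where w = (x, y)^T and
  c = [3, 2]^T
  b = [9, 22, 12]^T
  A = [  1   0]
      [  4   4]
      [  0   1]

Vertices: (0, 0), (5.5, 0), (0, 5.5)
(5.5, 0) with z = 16.5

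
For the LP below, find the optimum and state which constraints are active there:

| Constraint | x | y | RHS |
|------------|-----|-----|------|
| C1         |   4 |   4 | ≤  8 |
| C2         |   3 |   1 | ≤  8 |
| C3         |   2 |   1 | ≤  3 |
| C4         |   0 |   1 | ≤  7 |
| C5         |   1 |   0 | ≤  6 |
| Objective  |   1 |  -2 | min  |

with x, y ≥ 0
Optimal: x = 0, y = 2
Binding: C1, x ≥ 0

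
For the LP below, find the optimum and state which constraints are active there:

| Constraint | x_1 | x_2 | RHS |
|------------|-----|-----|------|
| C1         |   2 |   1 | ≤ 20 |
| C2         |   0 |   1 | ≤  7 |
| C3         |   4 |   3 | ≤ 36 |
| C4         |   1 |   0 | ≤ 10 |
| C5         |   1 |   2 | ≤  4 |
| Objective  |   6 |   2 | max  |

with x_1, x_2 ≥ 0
Optimal: x_1 = 4, x_2 = 0
Slack at optimum:
  C1: slack = 12
  C2: slack = 7
  C3: slack = 20
  C4: slack = 6
  C5: slack = 0 (binding)
  x_1 ≥ 0: x_1 = 4
  x_2 ≥ 0: x_2 = 0 (binding)
Binding constraints: C5, x_2 ≥ 0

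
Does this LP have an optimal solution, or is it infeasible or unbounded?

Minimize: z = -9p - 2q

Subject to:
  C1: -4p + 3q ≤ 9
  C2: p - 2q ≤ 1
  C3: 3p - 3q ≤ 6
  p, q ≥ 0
Feasible point: (0, 0) satisfies every constraint, so the LP is feasible.
Direction d = (1, 1): for each constraint row a, a·d ≤ 0 —
  (-4)(1) + (3)(1) = -1 ≤ 0
  (1)(1) + (-2)(1) = -1 ≤ 0
  (3)(1) + (-3)(1) = 0 ≤ 0
and d ≥ 0, so (0, 0) + t·d stays feasible for every t ≥ 0. Along this ray z = -9p - 2q changes by -11 per unit t, so z → −∞.

Unbounded: there is a feasible ray along which z → −∞.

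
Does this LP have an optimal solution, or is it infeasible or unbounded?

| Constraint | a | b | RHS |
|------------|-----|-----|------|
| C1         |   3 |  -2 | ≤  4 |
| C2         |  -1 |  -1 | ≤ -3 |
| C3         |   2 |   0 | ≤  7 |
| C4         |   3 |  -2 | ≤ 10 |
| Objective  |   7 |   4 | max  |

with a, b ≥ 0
Feasible point: (0, 3) satisfies every constraint, so the LP is feasible.
Direction d = (0, 1): for each constraint row a, a·d ≤ 0 —
  (3)(0) + (-2)(1) = -2 ≤ 0
  (-1)(0) + (-1)(1) = -1 ≤ 0
  (2)(0) + (0)(1) = 0 ≤ 0
  (3)(0) + (-2)(1) = -2 ≤ 0
and d ≥ 0, so (0, 3) + t·d stays feasible for every t ≥ 0. Along this ray z = 7a + 4b changes by 4 per unit t, so z → +∞.

The LP is unbounded; z can be made arbitrarily large.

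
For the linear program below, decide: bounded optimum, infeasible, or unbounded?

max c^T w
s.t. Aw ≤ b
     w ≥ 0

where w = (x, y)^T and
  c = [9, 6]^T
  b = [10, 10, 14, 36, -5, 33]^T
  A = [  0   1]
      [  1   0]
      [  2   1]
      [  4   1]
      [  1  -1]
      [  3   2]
The point (2, 10) satisfies every constraint, so the LP is feasible; the constraints give x ≤ 10 and y ≤ 10, which with x, y ≥ 0 keep the feasible region inside a bounded box. A feasible, bounded LP attains a finite optimum at a vertex.

Evaluating z = 9x + 6y at each vertex:
  (0, 5): z = 30
  (3, 8): z = 75
  (2, 10): z = 78
  (0, 10): z = 60

Bounded optimum: z* = 78 at (2, 10).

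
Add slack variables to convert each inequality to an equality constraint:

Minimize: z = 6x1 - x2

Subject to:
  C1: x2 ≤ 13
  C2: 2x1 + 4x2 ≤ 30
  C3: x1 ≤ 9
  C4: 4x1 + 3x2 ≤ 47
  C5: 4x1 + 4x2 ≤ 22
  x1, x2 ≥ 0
min z = 6x1 - x2

s.t.
  x2 + s1 = 13
  2x1 + 4x2 + s2 = 30
  x1 + s3 = 9
  4x1 + 3x2 + s4 = 47
  4x1 + 4x2 + s5 = 22
  x1, x2, s1, s2, s3, s4, s5 ≥ 0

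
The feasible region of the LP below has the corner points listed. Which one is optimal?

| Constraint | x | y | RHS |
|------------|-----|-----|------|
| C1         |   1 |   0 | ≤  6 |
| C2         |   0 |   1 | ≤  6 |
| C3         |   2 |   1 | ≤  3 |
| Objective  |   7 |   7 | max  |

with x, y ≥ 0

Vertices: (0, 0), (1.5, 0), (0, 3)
Evaluating z = 7x + 7y at each vertex:
  (0, 0): z = 0
  (1.5, 0): z = 10.5
  (0, 3): z = 21

The largest value is z = 21, attained at (0, 3).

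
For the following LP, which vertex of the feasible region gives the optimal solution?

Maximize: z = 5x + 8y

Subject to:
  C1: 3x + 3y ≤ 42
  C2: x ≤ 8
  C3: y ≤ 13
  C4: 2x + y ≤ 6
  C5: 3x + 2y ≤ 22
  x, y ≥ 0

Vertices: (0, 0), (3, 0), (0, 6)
(0, 6) with z = 48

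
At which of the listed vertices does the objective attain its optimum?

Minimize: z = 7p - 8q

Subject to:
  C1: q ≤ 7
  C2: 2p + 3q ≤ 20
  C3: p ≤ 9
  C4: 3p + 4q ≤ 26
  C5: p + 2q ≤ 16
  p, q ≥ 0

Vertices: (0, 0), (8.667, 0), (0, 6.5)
Evaluating z = 7p - 8q at each vertex:
  (0, 0): z = 0
  (8.667, 0): z = 60.67
  (0, 6.5): z = -52

The smallest value is z = -52, attained at (0, 6.5).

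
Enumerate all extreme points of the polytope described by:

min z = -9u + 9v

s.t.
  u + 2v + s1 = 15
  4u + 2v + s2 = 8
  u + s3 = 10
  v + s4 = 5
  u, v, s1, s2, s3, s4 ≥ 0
Each vertex is the intersection of two constraint boundaries that also satisfies all remaining constraints:
  u = 0 and v = 0 → (0, 0)
  4u + 2v = 8 and v = 0 → (2, 0)
  4u + 2v = 8 and u = 0 → (0, 4)

Vertices: (0, 0), (2, 0), (0, 4)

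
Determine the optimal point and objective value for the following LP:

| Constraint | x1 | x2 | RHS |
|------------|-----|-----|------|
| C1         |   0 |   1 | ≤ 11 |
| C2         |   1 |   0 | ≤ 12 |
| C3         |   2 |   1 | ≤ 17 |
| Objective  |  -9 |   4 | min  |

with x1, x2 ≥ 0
Each vertex is the intersection of two constraint boundaries that also satisfies all remaining constraints:
  x1 = 0 and x2 = 0 → (0, 0)
  2x1 + x2 = 17 and x2 = 0 → (8.5, 0)
  x2 = 11 and 2x1 + x2 = 17 → (3, 11)
  x2 = 11 and x1 = 0 → (0, 11)

Evaluating z = -9x1 + 4x2 at each vertex:
  (0, 0): z = 0
  (8.5, 0): z = -76.5
  (3, 11): z = 17
  (0, 11): z = 44

The minimum is at (8.5, 0) with z = -76.5.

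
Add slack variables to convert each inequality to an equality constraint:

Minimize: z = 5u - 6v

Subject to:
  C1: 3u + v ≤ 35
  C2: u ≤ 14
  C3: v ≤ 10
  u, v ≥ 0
min z = 5u - 6v

s.t.
  3u + v + s1 = 35
  u + s2 = 14
  v + s3 = 10
  u, v, s1, s2, s3 ≥ 0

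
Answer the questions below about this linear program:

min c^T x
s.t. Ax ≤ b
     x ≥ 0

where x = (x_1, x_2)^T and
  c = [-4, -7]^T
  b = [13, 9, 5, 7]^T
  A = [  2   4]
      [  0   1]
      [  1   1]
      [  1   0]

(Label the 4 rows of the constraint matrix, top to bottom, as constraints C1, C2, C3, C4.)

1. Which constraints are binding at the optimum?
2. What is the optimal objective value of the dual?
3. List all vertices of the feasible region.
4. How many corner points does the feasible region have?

1. C1, C3
2. -24.5 (by strong duality, equal to the primal optimum)
3. (0, 0), (5, 0), (3.5, 1.5), (0, 3.25)
4. 4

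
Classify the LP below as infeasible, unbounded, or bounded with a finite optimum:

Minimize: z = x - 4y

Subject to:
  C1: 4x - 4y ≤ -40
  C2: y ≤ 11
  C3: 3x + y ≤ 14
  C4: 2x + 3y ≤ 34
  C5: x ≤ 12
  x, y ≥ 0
The point (0, 11) satisfies every constraint, so the LP is feasible; the constraints give x ≤ 12 and y ≤ 11, which with x, y ≥ 0 keep the feasible region inside a bounded box. A feasible, bounded LP attains a finite optimum at a vertex.

Feasible with finite optimum z* = -44 at (0, 11).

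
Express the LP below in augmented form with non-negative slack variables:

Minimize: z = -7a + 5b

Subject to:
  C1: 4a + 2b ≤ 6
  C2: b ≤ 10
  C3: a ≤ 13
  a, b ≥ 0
min z = -7a + 5b

s.t.
  4a + 2b + s1 = 6
  b + s2 = 10
  a + s3 = 13
  a, b, s1, s2, s3 ≥ 0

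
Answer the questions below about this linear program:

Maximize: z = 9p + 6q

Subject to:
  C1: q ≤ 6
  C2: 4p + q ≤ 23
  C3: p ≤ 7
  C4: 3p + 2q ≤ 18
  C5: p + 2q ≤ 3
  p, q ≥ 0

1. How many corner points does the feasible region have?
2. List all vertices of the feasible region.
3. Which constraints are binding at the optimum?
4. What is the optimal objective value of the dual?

1. 3
2. (0, 0), (3, 0), (0, 1.5)
3. C5, q ≥ 0
4. 27 (by strong duality, equal to the primal optimum)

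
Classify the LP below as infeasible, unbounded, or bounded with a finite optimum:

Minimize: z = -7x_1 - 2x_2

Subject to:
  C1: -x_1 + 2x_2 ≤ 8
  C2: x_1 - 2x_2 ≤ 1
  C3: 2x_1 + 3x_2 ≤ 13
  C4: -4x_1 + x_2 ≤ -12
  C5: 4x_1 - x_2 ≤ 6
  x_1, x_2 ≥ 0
C5 requires 4x_1 - x_2 ≤ 6, while C4 (-4x_1 + x_2 ≤ -12) is equivalent to 4x_1 - x_2 ≥ 12. Together they would need 12 ≤ 4x_1 - x_2 ≤ 6, which is impossible since 12 > 6. No point satisfies all constraints.

The feasible region is empty; the LP is infeasible.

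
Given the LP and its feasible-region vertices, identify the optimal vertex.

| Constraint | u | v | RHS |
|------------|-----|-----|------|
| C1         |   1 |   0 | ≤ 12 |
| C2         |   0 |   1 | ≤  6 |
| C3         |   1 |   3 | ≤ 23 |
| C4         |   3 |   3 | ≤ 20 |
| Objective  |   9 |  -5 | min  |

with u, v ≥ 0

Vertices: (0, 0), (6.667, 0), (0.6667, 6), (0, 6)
Evaluating z = 9u - 5v at each vertex:
  (0, 0): z = 0
  (6.667, 0): z = 60
  (0.6667, 6): z = -24
  (0, 6): z = -30

The smallest value is z = -30, attained at (0, 6).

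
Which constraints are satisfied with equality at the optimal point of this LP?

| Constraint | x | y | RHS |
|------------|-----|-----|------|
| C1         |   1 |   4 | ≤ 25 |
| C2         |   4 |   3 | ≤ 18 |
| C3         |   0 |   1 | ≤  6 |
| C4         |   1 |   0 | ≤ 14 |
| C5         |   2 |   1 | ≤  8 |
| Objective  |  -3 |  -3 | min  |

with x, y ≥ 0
Optimal: x = 0, y = 6
Binding: C2, C3, x ≥ 0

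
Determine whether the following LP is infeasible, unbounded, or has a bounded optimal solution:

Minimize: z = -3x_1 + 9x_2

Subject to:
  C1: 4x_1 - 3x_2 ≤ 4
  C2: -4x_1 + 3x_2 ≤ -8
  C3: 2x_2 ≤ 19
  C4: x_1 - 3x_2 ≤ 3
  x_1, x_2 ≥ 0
C1 requires 4x_1 - 3x_2 ≤ 4, while C2 (-4x_1 + 3x_2 ≤ -8) is equivalent to 4x_1 - 3x_2 ≥ 8. Together they would need 8 ≤ 4x_1 - 3x_2 ≤ 4, which is impossible since 8 > 4. No point satisfies all constraints.

Infeasible — the constraint set is empty.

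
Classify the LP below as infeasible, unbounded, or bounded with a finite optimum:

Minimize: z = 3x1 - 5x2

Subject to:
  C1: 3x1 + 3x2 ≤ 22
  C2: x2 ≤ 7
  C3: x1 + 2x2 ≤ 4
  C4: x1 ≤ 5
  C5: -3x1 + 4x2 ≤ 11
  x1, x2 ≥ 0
The point (0, 2) satisfies every constraint, so the LP is feasible; the constraints give x1 ≤ 5 and x2 ≤ 7, which with x1, x2 ≥ 0 keep the feasible region inside a bounded box. A feasible, bounded LP attains a finite optimum at a vertex.

Evaluating z = 3x1 - 5x2 at each vertex:
  (0, 0): z = 0
  (4, 0): z = 12
  (0, 2): z = -10

Feasible with finite optimum z* = -10 at (0, 2).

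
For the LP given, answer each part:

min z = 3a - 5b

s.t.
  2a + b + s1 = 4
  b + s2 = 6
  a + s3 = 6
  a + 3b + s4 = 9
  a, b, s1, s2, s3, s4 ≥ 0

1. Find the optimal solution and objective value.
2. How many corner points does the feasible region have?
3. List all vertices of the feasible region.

1. a = 0, b = 3, z = -15
2. 4
3. (0, 0), (2, 0), (0.6, 2.8), (0, 3)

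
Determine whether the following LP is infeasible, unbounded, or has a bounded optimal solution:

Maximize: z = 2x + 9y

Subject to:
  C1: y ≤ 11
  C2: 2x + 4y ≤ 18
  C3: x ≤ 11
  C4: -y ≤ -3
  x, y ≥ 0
The point (0, 4.5) satisfies every constraint, so the LP is feasible; the constraints give x ≤ 11 and y ≤ 11, which with x, y ≥ 0 keep the feasible region inside a bounded box. A feasible, bounded LP attains a finite optimum at a vertex.

Evaluating z = 2x + 9y at each vertex:
  (0, 3): z = 27
  (3, 3): z = 33
  (0, 4.5): z = 40.5

Feasible with finite optimum z* = 40.5 at (0, 4.5).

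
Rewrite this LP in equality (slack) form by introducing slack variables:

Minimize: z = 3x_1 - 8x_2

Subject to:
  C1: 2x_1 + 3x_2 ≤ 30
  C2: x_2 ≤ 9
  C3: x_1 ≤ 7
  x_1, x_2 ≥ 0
min z = 3x_1 - 8x_2

s.t.
  2x_1 + 3x_2 + s1 = 30
  x_2 + s2 = 9
  x_1 + s3 = 7
  x_1, x_2, s1, s2, s3 ≥ 0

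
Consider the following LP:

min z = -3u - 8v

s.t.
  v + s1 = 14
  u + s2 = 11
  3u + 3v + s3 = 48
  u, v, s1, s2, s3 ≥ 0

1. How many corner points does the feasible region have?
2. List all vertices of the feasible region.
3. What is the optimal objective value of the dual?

1. 5
2. (0, 0), (11, 0), (11, 5), (2, 14), (0, 14)
3. -118 (by strong duality, equal to the primal optimum)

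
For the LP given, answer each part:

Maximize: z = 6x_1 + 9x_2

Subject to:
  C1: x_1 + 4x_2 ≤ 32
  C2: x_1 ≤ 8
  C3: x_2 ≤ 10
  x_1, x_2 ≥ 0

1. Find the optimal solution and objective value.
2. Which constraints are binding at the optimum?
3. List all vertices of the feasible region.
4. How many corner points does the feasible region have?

1. x_1 = 8, x_2 = 6, z = 102
2. C1, C2
3. (0, 0), (8, 0), (8, 6), (0, 8)
4. 4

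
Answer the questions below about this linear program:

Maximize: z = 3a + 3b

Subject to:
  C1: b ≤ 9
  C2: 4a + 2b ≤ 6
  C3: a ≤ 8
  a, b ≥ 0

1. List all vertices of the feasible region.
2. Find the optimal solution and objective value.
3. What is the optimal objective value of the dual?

1. (0, 0), (1.5, 0), (0, 3)
2. a = 0, b = 3, z = 9
3. 9 (by strong duality, equal to the primal optimum)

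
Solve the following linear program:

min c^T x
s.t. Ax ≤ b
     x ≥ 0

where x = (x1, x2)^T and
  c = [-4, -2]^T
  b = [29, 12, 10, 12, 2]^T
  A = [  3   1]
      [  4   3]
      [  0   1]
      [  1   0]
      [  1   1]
Each vertex is the intersection of two constraint boundaries that also satisfies all remaining constraints:
  x1 = 0 and x2 = 0 → (0, 0)
  x1 + x2 = 2 and x2 = 0 → (2, 0)
  x1 + x2 = 2 and x1 = 0 → (0, 2)

Evaluating z = -4x1 - 2x2 at each vertex:
  (0, 0): z = 0
  (2, 0): z = -8
  (0, 2): z = -4

The minimum is at (2, 0) with z = -8.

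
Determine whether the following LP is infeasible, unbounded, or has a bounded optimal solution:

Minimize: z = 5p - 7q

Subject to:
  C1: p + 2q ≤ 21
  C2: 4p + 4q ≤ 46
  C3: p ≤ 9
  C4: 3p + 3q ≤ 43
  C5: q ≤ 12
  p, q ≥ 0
The point (0, 10.5) satisfies every constraint, so the LP is feasible; the constraints give p ≤ 9 and q ≤ 12, which with p, q ≥ 0 keep the feasible region inside a bounded box. A feasible, bounded LP attains a finite optimum at a vertex.

The LP has an optimal solution: (0, 10.5) with z = -73.5.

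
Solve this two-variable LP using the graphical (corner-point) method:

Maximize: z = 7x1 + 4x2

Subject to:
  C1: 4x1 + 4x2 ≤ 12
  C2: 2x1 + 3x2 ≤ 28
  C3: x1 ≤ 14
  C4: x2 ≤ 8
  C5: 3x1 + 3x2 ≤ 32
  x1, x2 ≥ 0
x1 = 3, x2 = 0, z = 21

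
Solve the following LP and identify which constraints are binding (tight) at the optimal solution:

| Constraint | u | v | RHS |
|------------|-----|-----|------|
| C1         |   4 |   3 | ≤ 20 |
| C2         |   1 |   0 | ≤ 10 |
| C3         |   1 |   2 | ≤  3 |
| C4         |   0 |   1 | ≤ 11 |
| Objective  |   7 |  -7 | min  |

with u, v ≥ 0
Optimal: u = 0, v = 1.5
Binding: C3, u ≥ 0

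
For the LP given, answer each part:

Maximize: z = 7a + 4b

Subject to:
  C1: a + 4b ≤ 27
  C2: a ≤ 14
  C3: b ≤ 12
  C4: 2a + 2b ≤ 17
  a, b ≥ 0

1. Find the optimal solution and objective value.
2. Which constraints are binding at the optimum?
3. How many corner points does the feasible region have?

1. a = 8.5, b = 0, z = 59.5
2. C4, b ≥ 0
3. 4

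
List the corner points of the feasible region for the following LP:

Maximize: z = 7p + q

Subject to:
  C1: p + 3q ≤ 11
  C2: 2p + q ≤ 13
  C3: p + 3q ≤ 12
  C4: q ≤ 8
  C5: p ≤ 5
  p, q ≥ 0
Each vertex is the intersection of two constraint boundaries that also satisfies all remaining constraints:
  p = 0 and q = 0 → (0, 0)
  p = 5 and q = 0 → (5, 0)
  p + 3q = 11 and p = 5 → (5, 2)
  p + 3q = 11 and p = 0 → (0, 3.667)

Vertices: (0, 0), (5, 0), (5, 2), (0, 3.667)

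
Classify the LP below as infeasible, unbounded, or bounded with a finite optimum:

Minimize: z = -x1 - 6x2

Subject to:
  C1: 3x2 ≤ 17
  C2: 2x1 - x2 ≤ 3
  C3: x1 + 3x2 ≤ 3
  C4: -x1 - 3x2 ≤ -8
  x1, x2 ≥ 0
C3 requires x1 + 3x2 ≤ 3, while C4 (-x1 - 3x2 ≤ -8) is equivalent to x1 + 3x2 ≥ 8. Together they would need 8 ≤ x1 + 3x2 ≤ 3, which is impossible since 8 > 3. No point satisfies all constraints.

The feasible region is empty; the LP is infeasible.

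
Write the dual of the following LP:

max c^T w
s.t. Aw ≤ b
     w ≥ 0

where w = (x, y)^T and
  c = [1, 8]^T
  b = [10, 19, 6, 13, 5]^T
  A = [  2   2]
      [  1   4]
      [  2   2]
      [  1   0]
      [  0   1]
Minimize: z = 10y1 + 19y2 + 6y3 + 13y4 + 5y5

Subject to:
  C1: -2y1 - y2 - 2y3 - y4 ≤ -1
  C2: -2y1 - 4y2 - 2y3 - y5 ≤ -8
  y1, y2, y3, y4, y5 ≥ 0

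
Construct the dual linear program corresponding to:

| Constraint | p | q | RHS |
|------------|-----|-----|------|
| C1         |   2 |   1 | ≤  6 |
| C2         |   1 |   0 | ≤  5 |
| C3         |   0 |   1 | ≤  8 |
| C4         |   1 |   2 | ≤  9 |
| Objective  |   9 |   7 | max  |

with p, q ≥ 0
Minimize: z = 6y1 + 5y2 + 8y3 + 9y4

Subject to:
  C1: -2y1 - y2 - y4 ≤ -9
  C2: -y1 - y3 - 2y4 ≤ -7
  y1, y2, y3, y4 ≥ 0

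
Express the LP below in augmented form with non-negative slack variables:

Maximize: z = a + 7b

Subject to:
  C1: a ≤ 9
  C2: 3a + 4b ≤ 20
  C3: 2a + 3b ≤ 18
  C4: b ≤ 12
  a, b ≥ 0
max z = a + 7b

s.t.
  a + s1 = 9
  3a + 4b + s2 = 20
  2a + 3b + s3 = 18
  b + s4 = 12
  a, b, s1, s2, s3, s4 ≥ 0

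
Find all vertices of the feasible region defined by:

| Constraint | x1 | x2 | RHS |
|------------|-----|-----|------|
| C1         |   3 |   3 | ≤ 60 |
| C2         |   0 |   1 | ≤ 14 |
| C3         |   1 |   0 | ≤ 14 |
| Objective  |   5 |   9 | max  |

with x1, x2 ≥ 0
Each vertex is the intersection of two constraint boundaries that also satisfies all remaining constraints:
  x1 = 0 and x2 = 0 → (0, 0)
  x1 = 14 and x2 = 0 → (14, 0)
  3x1 + 3x2 = 60 and x1 = 14 → (14, 6)
  3x1 + 3x2 = 60 and x2 = 14 → (6, 14)
  x2 = 14 and x1 = 0 → (0, 14)

Vertices: (0, 0), (14, 0), (14, 6), (6, 14), (0, 14)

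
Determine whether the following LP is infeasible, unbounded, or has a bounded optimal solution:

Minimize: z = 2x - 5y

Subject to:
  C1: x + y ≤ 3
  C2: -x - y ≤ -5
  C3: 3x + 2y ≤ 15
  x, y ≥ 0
C1 requires x + y ≤ 3, while C2 (-x - y ≤ -5) is equivalent to x + y ≥ 5. Together they would need 5 ≤ x + y ≤ 3, which is impossible since 5 > 3. No point satisfies all constraints.

Infeasible — the constraint set is empty.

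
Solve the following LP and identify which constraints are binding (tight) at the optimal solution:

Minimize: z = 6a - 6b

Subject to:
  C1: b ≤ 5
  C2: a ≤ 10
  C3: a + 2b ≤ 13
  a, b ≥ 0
Optimal: a = 0, b = 5
Binding: C1, a ≥ 0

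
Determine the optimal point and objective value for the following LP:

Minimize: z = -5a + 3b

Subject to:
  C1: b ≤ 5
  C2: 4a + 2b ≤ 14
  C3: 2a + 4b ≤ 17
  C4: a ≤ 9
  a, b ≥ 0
Each vertex is the intersection of two constraint boundaries that also satisfies all remaining constraints:
  a = 0 and b = 0 → (0, 0)
  4a + 2b = 14 and b = 0 → (3.5, 0)
  4a + 2b = 14 and 2a + 4b = 17 → (1.833, 3.333)
  2a + 4b = 17 and a = 0 → (0, 4.25)

Evaluating z = -5a + 3b at each vertex:
  (0, 0): z = 0
  (3.5, 0): z = -17.5
  (1.833, 3.333): z = 0.8333
  (0, 4.25): z = 12.75

The minimum is at (3.5, 0) with z = -17.5.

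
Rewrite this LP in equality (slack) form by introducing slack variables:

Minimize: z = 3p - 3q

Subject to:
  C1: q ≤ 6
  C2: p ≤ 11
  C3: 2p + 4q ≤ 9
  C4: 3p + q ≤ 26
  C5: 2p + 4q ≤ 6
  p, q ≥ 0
min z = 3p - 3q

s.t.
  q + s1 = 6
  p + s2 = 11
  2p + 4q + s3 = 9
  3p + q + s4 = 26
  2p + 4q + s5 = 6
  p, q, s1, s2, s3, s4, s5 ≥ 0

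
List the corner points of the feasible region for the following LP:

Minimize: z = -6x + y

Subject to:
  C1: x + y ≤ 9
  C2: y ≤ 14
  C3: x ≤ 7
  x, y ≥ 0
Each vertex is the intersection of two constraint boundaries that also satisfies all remaining constraints:
  x = 0 and y = 0 → (0, 0)
  x = 7 and y = 0 → (7, 0)
  x + y = 9 and x = 7 → (7, 2)
  x + y = 9 and x = 0 → (0, 9)

Vertices: (0, 0), (7, 0), (7, 2), (0, 9)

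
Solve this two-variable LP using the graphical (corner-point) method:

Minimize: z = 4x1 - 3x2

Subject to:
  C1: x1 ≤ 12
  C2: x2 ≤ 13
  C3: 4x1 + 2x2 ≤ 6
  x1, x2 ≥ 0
Each vertex is the intersection of two constraint boundaries that also satisfies all remaining constraints:
  x1 = 0 and x2 = 0 → (0, 0)
  4x1 + 2x2 = 6 and x2 = 0 → (1.5, 0)
  4x1 + 2x2 = 6 and x1 = 0 → (0, 3)

Evaluating z = 4x1 - 3x2 at each vertex:
  (0, 0): z = 0
  (1.5, 0): z = 6
  (0, 3): z = -9

The minimum is at (0, 3) with z = -9.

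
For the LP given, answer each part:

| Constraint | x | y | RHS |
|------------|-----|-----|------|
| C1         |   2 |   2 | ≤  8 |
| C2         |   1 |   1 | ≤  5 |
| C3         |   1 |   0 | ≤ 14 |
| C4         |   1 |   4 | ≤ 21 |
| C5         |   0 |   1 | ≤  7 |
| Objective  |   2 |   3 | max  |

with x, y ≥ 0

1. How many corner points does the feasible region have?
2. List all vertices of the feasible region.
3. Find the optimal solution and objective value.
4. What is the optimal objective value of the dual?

1. 3
2. (0, 0), (4, 0), (0, 4)
3. x = 0, y = 4, z = 12
4. 12 (by strong duality, equal to the primal optimum)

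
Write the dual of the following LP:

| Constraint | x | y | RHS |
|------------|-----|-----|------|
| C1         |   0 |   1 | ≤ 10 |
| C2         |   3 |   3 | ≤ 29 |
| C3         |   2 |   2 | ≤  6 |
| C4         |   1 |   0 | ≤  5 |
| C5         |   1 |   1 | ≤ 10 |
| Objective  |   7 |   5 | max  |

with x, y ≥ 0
Minimize: z = 10y1 + 29y2 + 6y3 + 5y4 + 10y5

Subject to:
  C1: -3y2 - 2y3 - y4 - y5 ≤ -7
  C2: -y1 - 3y2 - 2y3 - y5 ≤ -5
  y1, y2, y3, y4, y5 ≥ 0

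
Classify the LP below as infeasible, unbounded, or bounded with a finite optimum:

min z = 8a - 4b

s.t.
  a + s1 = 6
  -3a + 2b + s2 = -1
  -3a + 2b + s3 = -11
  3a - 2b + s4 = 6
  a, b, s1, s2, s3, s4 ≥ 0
The row 3a - 2b + s4 = 6 with s4 ≥ 0 requires 3a - 2b ≤ 6, while the row -3a + 2b + s3 = -11 with s3 ≥ 0 is equivalent to 3a - 2b ≥ 11. Together they would need 11 ≤ 3a - 2b ≤ 6, which is impossible since 11 > 6. No point satisfies all constraints.

The feasible region is empty; the LP is infeasible.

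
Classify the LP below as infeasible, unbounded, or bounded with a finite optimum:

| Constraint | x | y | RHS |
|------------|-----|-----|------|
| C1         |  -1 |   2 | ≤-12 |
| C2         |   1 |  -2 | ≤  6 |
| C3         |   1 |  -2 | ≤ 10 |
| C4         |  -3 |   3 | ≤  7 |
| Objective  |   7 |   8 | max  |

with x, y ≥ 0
C2 requires x - 2y ≤ 6, while C1 (-x + 2y ≤ -12) is equivalent to x - 2y ≥ 12. Together they would need 12 ≤ x - 2y ≤ 6, which is impossible since 12 > 6. No point satisfies all constraints.

The feasible region is empty; the LP is infeasible.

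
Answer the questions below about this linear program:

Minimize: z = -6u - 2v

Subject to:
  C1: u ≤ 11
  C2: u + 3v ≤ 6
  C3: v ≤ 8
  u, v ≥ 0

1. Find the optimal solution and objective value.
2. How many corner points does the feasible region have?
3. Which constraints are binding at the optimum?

1. u = 6, v = 0, z = -36
2. 3
3. C2, v ≥ 0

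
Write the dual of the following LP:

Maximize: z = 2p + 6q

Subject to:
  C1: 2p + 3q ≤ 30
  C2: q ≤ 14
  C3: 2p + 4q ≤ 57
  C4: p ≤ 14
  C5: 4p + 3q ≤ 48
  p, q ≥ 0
Minimize: z = 30y1 + 14y2 + 57y3 + 14y4 + 48y5

Subject to:
  C1: -2y1 - 2y3 - y4 - 4y5 ≤ -2
  C2: -3y1 - y2 - 4y3 - 3y5 ≤ -6
  y1, y2, y3, y4, y5 ≥ 0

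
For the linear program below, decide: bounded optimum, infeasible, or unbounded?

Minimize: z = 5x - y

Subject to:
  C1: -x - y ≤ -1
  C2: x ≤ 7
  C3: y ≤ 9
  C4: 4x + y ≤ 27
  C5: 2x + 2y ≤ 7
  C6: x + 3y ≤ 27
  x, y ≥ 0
The point (0, 3.5) satisfies every constraint, so the LP is feasible; the constraints give x ≤ 7 and y ≤ 9, which with x, y ≥ 0 keep the feasible region inside a bounded box. A feasible, bounded LP attains a finite optimum at a vertex.

Feasible with finite optimum z* = -3.5 at (0, 3.5).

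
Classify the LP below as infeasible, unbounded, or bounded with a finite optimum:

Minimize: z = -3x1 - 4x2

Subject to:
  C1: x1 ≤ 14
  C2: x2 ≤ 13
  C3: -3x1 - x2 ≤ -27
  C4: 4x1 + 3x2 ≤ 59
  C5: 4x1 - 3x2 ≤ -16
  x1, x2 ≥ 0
The point (5, 13) satisfies every constraint, so the LP is feasible; the constraints give x1 ≤ 14 and x2 ≤ 13, which with x1, x2 ≥ 0 keep the feasible region inside a bounded box. A feasible, bounded LP attains a finite optimum at a vertex.

Evaluating z = -3x1 - 4x2 at each vertex:
  (5, 12): z = -63
  (5.375, 12.5): z = -66.12
  (5, 13): z = -67
  (4.667, 13): z = -66

Bounded optimum: z* = -67 at (5, 13).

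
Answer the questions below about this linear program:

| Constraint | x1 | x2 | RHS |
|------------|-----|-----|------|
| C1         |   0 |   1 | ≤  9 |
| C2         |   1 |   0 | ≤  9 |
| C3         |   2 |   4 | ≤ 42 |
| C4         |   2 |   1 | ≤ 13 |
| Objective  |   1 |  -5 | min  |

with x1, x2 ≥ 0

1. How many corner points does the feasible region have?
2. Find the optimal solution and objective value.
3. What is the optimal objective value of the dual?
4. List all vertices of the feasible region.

1. 4
2. x1 = 0, x2 = 9, z = -45
3. -45 (by strong duality, equal to the primal optimum)
4. (0, 0), (6.5, 0), (2, 9), (0, 9)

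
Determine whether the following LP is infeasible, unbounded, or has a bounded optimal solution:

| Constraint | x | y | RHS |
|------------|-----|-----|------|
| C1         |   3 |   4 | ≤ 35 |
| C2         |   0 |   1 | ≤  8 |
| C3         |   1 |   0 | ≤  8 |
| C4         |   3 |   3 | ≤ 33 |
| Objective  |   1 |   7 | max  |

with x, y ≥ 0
The point (1, 8) satisfies every constraint, so the LP is feasible; the constraints give x ≤ 8 and y ≤ 8, which with x, y ≥ 0 keep the feasible region inside a bounded box. A feasible, bounded LP attains a finite optimum at a vertex.

Bounded optimum: z* = 57 at (1, 8).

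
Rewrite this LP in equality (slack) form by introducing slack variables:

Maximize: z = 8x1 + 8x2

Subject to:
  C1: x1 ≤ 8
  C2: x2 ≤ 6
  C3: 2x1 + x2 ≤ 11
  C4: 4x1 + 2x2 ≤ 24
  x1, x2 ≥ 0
max z = 8x1 + 8x2

s.t.
  x1 + s1 = 8
  x2 + s2 = 6
  2x1 + x2 + s3 = 11
  4x1 + 2x2 + s4 = 24
  x1, x2, s1, s2, s3, s4 ≥ 0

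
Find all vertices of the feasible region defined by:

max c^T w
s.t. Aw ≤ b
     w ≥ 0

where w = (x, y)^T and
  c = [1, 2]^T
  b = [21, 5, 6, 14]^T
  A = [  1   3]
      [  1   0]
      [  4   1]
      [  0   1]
Each vertex is the intersection of two constraint boundaries that also satisfies all remaining constraints:
  x = 0 and y = 0 → (0, 0)
  4x + y = 6 and y = 0 → (1.5, 0)
  4x + y = 6 and x = 0 → (0, 6)

Vertices: (0, 0), (1.5, 0), (0, 6)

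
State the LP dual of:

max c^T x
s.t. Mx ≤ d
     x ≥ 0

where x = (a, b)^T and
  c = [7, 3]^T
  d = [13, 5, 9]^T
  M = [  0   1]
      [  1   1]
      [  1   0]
Minimize: z = 13y1 + 5y2 + 9y3

Subject to:
  C1: -y2 - y3 ≤ -7
  C2: -y1 - y2 ≤ -3
  y1, y2, y3 ≥ 0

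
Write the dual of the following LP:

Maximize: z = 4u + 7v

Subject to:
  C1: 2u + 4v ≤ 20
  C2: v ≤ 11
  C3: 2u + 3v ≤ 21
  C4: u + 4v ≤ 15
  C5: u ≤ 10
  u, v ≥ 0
Minimize: z = 20y1 + 11y2 + 21y3 + 15y4 + 10y5

Subject to:
  C1: -2y1 - 2y3 - y4 - y5 ≤ -4
  C2: -4y1 - y2 - 3y3 - 4y4 ≤ -7
  y1, y2, y3, y4, y5 ≥ 0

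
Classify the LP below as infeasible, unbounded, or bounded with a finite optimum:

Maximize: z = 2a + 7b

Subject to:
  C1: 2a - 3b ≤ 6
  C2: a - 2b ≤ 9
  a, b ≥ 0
Feasible point: (0, 0) satisfies every constraint, so the LP is feasible.
Direction d = (0, 1): for each constraint row a, a·d ≤ 0 —
  (2)(0) + (-3)(1) = -3 ≤ 0
  (1)(0) + (-2)(1) = -2 ≤ 0
and d ≥ 0, so (0, 0) + t·d stays feasible for every t ≥ 0. Along this ray z = 2a + 7b changes by 7 per unit t, so z → +∞.

Unbounded: there is a feasible ray along which z → +∞.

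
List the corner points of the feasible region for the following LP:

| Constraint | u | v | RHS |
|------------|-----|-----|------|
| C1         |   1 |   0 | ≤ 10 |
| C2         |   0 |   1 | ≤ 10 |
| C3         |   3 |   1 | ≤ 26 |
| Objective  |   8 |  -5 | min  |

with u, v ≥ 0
Each vertex is the intersection of two constraint boundaries that also satisfies all remaining constraints:
  u = 0 and v = 0 → (0, 0)
  3u + v = 26 and v = 0 → (8.667, 0)
  v = 10 and 3u + v = 26 → (5.333, 10)
  v = 10 and u = 0 → (0, 10)

Vertices: (0, 0), (8.667, 0), (5.333, 10), (0, 10)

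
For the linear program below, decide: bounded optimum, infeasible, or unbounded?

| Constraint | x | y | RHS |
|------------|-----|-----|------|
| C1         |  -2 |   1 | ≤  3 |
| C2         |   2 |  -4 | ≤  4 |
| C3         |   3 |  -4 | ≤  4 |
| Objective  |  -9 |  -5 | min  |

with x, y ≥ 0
Feasible point: (0, 0) satisfies every constraint, so the LP is feasible.
Direction d = (1, 1): for each constraint row a, a·d ≤ 0 —
  (-2)(1) + (1)(1) = -1 ≤ 0
  (2)(1) + (-4)(1) = -2 ≤ 0
  (3)(1) + (-4)(1) = -1 ≤ 0
and d ≥ 0, so (0, 0) + t·d stays feasible for every t ≥ 0. Along this ray z = -9x - 5y changes by -14 per unit t, so z → −∞.

The LP is unbounded; z can be made arbitrarily small.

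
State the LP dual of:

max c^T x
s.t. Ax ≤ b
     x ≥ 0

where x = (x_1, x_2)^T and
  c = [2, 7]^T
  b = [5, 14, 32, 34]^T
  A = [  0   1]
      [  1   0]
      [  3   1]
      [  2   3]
Minimize: z = 5y1 + 14y2 + 32y3 + 34y4

Subject to:
  C1: -y2 - 3y3 - 2y4 ≤ -2
  C2: -y1 - y3 - 3y4 ≤ -7
  y1, y2, y3, y4 ≥ 0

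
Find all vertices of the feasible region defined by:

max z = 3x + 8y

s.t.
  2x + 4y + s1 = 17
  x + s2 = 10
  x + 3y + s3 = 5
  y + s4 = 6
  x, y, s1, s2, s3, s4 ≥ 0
Each vertex is the intersection of two constraint boundaries that also satisfies all remaining constraints:
  x = 0 and y = 0 → (0, 0)
  x + 3y = 5 and y = 0 → (5, 0)
  x + 3y = 5 and x = 0 → (0, 1.667)

Vertices: (0, 0), (5, 0), (0, 1.667)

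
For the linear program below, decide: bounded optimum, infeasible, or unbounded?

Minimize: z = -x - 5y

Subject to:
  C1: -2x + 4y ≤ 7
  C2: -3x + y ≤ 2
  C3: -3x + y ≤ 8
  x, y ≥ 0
Feasible point: (0, 0) satisfies every constraint, so the LP is feasible.
Direction d = (1, 0): for each constraint row a, a·d ≤ 0 —
  (-2)(1) + (4)(0) = -2 ≤ 0
  (-3)(1) + (1)(0) = -3 ≤ 0
  (-3)(1) + (1)(0) = -3 ≤ 0
and d ≥ 0, so (0, 0) + t·d stays feasible for every t ≥ 0. Along this ray z = -x - 5y changes by -1 per unit t, so z → −∞.

The LP is unbounded; z can be made arbitrarily small.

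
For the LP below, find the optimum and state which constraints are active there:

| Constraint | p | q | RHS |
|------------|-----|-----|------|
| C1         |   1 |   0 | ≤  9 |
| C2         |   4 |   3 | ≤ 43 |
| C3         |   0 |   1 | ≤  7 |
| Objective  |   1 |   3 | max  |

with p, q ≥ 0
Optimal: p = 5.5, q = 7
Slack at optimum:
  C1: slack = 3.5
  C2: slack = 0 (binding)
  C3: slack = 0 (binding)
  p ≥ 0: p = 5.5
  q ≥ 0: q = 7
Binding constraints: C2, C3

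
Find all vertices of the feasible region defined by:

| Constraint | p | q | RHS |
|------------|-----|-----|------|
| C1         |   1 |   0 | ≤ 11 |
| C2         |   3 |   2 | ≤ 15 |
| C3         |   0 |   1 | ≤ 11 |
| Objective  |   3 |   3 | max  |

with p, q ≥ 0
Each vertex is the intersection of two constraint boundaries that also satisfies all remaining constraints:
  p = 0 and q = 0 → (0, 0)
  3p + 2q = 15 and q = 0 → (5, 0)
  3p + 2q = 15 and p = 0 → (0, 7.5)

Vertices: (0, 0), (5, 0), (0, 7.5)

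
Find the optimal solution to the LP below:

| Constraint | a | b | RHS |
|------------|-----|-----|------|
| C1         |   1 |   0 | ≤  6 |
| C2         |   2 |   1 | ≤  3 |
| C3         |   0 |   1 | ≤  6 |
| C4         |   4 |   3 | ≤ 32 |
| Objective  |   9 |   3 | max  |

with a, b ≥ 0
Each vertex is the intersection of two constraint boundaries that also satisfies all remaining constraints:
  a = 0 and b = 0 → (0, 0)
  2a + b = 3 and b = 0 → (1.5, 0)
  2a + b = 3 and a = 0 → (0, 3)

Evaluating z = 9a + 3b at each vertex:
  (0, 0): z = 0
  (1.5, 0): z = 13.5
  (0, 3): z = 9

The maximum is at (1.5, 0) with z = 13.5.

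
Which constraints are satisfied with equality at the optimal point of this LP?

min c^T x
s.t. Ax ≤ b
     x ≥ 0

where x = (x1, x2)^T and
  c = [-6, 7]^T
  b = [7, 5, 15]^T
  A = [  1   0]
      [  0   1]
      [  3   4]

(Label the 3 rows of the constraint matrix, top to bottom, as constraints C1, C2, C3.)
Optimal: x1 = 5, x2 = 0
Slack at optimum:
  C1: slack = 2
  C2: slack = 5
  C3: slack = 0 (binding)
  x1 ≥ 0: x1 = 5
  x2 ≥ 0: x2 = 0 (binding)
Binding constraints: C3, x2 ≥ 0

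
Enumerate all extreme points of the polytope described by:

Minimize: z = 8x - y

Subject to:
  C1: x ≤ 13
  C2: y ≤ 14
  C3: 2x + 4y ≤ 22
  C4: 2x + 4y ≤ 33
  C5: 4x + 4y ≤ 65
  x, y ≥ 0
Each vertex is the intersection of two constraint boundaries that also satisfies all remaining constraints:
  x = 0 and y = 0 → (0, 0)
  2x + 4y = 22 and y = 0 → (11, 0)
  2x + 4y = 22 and x = 0 → (0, 5.5)

Vertices: (0, 0), (11, 0), (0, 5.5)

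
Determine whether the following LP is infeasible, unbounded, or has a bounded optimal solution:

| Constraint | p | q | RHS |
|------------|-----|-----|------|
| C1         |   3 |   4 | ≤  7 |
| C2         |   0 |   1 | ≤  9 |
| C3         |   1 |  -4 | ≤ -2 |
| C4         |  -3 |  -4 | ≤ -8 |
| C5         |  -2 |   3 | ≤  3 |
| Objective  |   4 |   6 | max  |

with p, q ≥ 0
C1 requires 3p + 4q ≤ 7, while C4 (-3p - 4q ≤ -8) is equivalent to 3p + 4q ≥ 8. Together they would need 8 ≤ 3p + 4q ≤ 7, which is impossible since 8 > 7. No point satisfies all constraints.

Infeasible: no point satisfies all constraints simultaneously.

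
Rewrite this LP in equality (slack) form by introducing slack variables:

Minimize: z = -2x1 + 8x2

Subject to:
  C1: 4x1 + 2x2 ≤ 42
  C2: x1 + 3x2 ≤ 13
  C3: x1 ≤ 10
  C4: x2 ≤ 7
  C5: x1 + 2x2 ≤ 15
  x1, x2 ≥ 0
min z = -2x1 + 8x2

s.t.
  4x1 + 2x2 + s1 = 42
  x1 + 3x2 + s2 = 13
  x1 + s3 = 10
  x2 + s4 = 7
  x1 + 2x2 + s5 = 15
  x1, x2, s1, s2, s3, s4, s5 ≥ 0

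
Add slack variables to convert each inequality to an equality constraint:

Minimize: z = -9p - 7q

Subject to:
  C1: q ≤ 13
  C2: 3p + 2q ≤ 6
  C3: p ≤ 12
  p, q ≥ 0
min z = -9p - 7q

s.t.
  q + s1 = 13
  3p + 2q + s2 = 6
  p + s3 = 12
  p, q, s1, s2, s3 ≥ 0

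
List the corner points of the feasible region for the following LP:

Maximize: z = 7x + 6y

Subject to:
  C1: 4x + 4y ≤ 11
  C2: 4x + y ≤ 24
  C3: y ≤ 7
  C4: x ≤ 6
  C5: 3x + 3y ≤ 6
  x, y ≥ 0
Each vertex is the intersection of two constraint boundaries that also satisfies all remaining constraints:
  x = 0 and y = 0 → (0, 0)
  3x + 3y = 6 and y = 0 → (2, 0)
  3x + 3y = 6 and x = 0 → (0, 2)

Vertices: (0, 0), (2, 0), (0, 2)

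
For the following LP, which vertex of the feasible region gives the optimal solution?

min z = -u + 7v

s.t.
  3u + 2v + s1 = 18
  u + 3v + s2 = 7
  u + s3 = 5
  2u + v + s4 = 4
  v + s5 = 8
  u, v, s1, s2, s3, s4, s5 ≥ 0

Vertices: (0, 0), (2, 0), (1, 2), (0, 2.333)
Evaluating z = -u + 7v at each vertex:
  (0, 0): z = 0
  (2, 0): z = -2
  (1, 2): z = 13
  (0, 2.333): z = 16.33

The smallest value is z = -2, attained at (2, 0).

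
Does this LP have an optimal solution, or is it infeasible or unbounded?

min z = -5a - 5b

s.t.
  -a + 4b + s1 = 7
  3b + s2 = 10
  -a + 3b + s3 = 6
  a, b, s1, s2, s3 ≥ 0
Feasible point: (0, 0) satisfies every constraint, so the LP is feasible.
Direction d = (1, 0): for each constraint row a, a·d ≤ 0 —
  (-1)(1) + (4)(0) = -1 ≤ 0
  (0)(1) + (3)(0) = 0 ≤ 0
  (-1)(1) + (3)(0) = -1 ≤ 0
and d ≥ 0, so (0, 0) + t·d stays feasible for every t ≥ 0. Along this ray z = -5a - 5b changes by -5 per unit t, so z → −∞.

The LP is unbounded; z can be made arbitrarily small.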